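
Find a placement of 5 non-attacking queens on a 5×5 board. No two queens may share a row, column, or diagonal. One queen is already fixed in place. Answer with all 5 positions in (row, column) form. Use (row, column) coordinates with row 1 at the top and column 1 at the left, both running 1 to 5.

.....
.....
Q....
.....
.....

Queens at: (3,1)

(1,5) (2,3) (3,1) (4,4) (5,2)

Row 1: attacked by (3,1)→{1,3}. Safe: 2, 4, 5. Place at column 5.
Row 2: attacked by (1,5)→{4,5}; (3,1)→{1,2}. Safe: 3. Place at column 3.
Row 4: attacked by (1,5)→{2,5}; (2,3)→{1,3,5}; (3,1)→{1,2}. Safe: 4. Place at column 4.
Row 5: attacked by (1,5)→{1,5}; (2,3)→{3}; (3,1)→{1,3}; (4,4)→{3,4,5}. Safe: 2. Place at column 2.
Columns [5, 3, 1, 4, 2], r−c [-4, -1, 2, 0, 3], r+c [6, 5, 4, 8, 7] are all distinct, so no two queens attack.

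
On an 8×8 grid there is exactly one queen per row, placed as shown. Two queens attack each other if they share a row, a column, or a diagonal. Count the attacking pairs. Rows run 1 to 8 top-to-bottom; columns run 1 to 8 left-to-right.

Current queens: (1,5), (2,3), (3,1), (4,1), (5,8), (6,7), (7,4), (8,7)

Same column: (3,1)–(4,1) (column 1); (6,7)–(8,7) (column 7).
Same diagonal: (2,3)–(4,1) (|2−4| = |3−1| = 2); (2,3)–(6,7) (|2−6| = |3−7| = 4); (4,1)–(7,4) (|4−7| = |1−4| = 3); (5,8)–(6,7) (|5−6| = |8−7| = 1).
Total attacking pairs: 6.

6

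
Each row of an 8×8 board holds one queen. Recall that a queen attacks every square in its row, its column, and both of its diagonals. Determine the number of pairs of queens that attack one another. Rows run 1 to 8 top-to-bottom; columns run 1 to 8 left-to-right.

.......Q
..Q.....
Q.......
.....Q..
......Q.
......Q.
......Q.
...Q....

Same column: (5,7)–(6,7) (column 7); (5,7)–(7,7) (column 7); (6,7)–(7,7) (column 7).
Same diagonal: (2,3)–(6,7) (|2−6| = |3−7| = 4); (4,6)–(5,7) (|4−5| = |6−7| = 1); (5,7)–(8,4) (|5−8| = |7−4| = 3).
Total attacking pairs: 6.

6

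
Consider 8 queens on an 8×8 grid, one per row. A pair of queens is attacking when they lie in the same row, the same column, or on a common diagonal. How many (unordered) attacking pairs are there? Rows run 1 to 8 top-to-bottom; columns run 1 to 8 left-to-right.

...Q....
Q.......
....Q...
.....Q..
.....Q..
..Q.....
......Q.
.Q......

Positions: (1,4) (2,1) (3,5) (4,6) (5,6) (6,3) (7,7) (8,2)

Same column: (4,6)–(5,6) (column 6).
Same diagonal: (3,5)–(4,6) (|3−4| = |5−6| = 1); (4,6)–(8,2) (|4−8| = |6−2| = 4).
Total attacking pairs: 3.

3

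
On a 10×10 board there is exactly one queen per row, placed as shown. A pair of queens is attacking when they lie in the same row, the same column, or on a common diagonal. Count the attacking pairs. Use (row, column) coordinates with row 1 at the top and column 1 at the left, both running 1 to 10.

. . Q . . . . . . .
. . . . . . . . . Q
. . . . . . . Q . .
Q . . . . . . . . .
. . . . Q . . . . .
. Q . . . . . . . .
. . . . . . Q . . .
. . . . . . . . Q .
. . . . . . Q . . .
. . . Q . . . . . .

3

Same column: (7,7)–(9,7) (column 7).
Same diagonal: (5,5)–(7,7) (|5−7| = |5−7| = 2); (7,7)–(10,4) (|7−10| = |7−4| = 3).
Total attacking pairs: 3.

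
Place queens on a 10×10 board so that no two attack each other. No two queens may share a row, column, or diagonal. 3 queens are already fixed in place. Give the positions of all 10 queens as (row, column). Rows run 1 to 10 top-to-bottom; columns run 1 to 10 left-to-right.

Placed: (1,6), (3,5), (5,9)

Row 2: attacked by (1,6)→{5,6,7}; (3,5)→{4,5,6}; (5,9)→{6,9}. Safe: 1, 2, 3, 8, 10. Place at column 1.
Row 4: attacked by (1,6)→{3,6,9}; (2,1)→{1,3}; (3,5)→{4,5,6}; (5,9)→{8,9,10}. Safe: 2, 7. Place at column 7.
Row 6: attacked by (1,6)→{1,6}; (2,1)→{1,5}; (3,5)→{2,5,8}; (4,7)→{5,7,9}; (5,9)→{8,9,10}. Safe: 3, 4. Place at column 4.
Row 7: attacked by (1,6)→{6}; (2,1)→{1,6}; (3,5)→{1,5,9}; (4,7)→{4,7,10}; (5,9)→{7,9}; (6,4)→{3,4,5}. Safe: 2, 8. Place at column 2.
Row 8: attacked by (1,6)→{6}; (2,1)→{1,7}; (3,5)→{5,10}; (4,7)→{3,7}; (5,9)→{6,9}; (6,4)→{2,4,6}; (7,2)→{1,2,3}. Safe: 8. Place at column 8.
Row 9: attacked by (1,6)→{6}; (2,1)→{1,8}; (3,5)→{5}; (4,7)→{2,7}; (5,9)→{5,9}; (6,4)→{1,4,7}; (7,2)→{2,4}; (8,8)→{7,8,9}. Safe: 3, 10. Place at column 10.
Row 10: attacked by (1,6)→{6}; (2,1)→{1,9}; (3,5)→{5}; (4,7)→{1,7}; (5,9)→{4,9}; (6,4)→{4,8}; (7,2)→{2,5}; (8,8)→{6,8,10}; (9,10)→{9,10}. Safe: 3. Place at column 3.
Columns [6, 1, 5, 7, 9, 4, 2, 8, 10, 3], r−c [-5, 1, -2, -3, -4, 2, 5, 0, -1, 7], r+c [7, 3, 8, 11, 14, 10, 9, 16, 19, 13] are all distinct, so no two queens attack.

(1,6) (2,1) (3,5) (4,7) (5,9) (6,4) (7,2) (8,8) (9,10) (10,3)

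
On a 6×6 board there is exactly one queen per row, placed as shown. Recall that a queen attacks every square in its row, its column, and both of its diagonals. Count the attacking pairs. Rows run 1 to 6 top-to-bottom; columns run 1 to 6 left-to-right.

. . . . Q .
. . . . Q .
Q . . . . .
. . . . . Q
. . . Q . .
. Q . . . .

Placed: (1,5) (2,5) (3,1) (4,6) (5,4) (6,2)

1

Same column: (1,5)–(2,5) (column 5).
Total attacking pairs: 1.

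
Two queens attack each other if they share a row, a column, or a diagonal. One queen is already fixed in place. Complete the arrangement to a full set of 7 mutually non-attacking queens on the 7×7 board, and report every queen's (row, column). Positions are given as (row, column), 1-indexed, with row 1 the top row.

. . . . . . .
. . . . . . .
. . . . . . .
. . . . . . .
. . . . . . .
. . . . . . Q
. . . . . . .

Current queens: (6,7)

(1,1) (2,5) (3,2) (4,6) (5,3) (6,7) (7,4)

Row 1: attacked by (6,7)→{2,7}. Safe: 1, 3, 4, 5, 6. Place at column 1.
Row 2: attacked by (1,1)→{1,2}; (6,7)→{3,7}. Safe: 4, 5, 6. Place at column 5.
Row 3: attacked by (1,1)→{1,3}; (2,5)→{4,5,6}; (6,7)→{4,7}. Safe: 2. Place at column 2.
Row 4: attacked by (1,1)→{1,4}; (2,5)→{3,5,7}; (3,2)→{1,2,3}; (6,7)→{5,7}. Safe: 6. Place at column 6.
Row 5: attacked by (1,1)→{1,5}; (2,5)→{2,5}; (3,2)→{2,4}; (4,6)→{5,6,7}; (6,7)→{6,7}. Safe: 3. Place at column 3.
Row 7: attacked by (1,1)→{1,7}; (2,5)→{5}; (3,2)→{2,6}; (4,6)→{3,6}; (5,3)→{1,3,5}; (6,7)→{6,7}. Safe: 4. Place at column 4.
Columns [1, 5, 2, 6, 3, 7, 4], r−c [0, -3, 1, -2, 2, -1, 3], r+c [2, 7, 5, 10, 8, 13, 11] are all distinct, so no two queens attack.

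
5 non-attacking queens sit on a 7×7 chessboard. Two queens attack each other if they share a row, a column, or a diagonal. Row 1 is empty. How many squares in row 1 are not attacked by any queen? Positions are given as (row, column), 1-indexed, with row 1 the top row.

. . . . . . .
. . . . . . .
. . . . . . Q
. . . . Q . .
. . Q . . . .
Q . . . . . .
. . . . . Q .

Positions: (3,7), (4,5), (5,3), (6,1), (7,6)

1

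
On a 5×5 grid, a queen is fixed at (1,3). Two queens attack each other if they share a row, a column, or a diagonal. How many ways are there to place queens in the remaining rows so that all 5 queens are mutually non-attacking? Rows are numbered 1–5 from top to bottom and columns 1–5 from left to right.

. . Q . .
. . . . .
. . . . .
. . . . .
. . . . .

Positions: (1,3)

Branch on row 2: col 1 → 1; col 5 → 1.
Sum: 1 + 1 = 2.

2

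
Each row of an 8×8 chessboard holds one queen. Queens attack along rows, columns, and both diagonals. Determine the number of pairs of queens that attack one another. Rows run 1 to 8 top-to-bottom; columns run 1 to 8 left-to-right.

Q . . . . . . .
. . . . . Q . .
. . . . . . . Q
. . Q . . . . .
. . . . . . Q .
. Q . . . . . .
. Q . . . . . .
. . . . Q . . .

Same column: (6,2)–(7,2) (column 2).
Same diagonal: (2,6)–(6,2) (|2−6| = |6−2| = 4).
Total attacking pairs: 2.

2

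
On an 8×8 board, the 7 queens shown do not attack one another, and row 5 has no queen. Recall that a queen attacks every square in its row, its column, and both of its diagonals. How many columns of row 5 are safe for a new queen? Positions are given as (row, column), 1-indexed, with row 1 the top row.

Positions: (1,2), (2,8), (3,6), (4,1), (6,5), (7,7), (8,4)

(1,2) attacks row 5 at column 2 and diagonals 6.
(2,8) attacks row 5 at column 8 and diagonals 5.
(3,6) attacks row 5 at column 6 and diagonals 4, 8.
(4,1) attacks row 5 at column 1 and diagonals 2.
(6,5) attacks row 5 at column 5 and diagonals 4, 6.
(7,7) attacks row 5 at column 7 and diagonals 5.
(8,4) attacks row 5 at column 4 and diagonals 1, 7.
Attacked columns: {1, 2, 4, 5, 6, 7, 8}. Safe: {3}.

1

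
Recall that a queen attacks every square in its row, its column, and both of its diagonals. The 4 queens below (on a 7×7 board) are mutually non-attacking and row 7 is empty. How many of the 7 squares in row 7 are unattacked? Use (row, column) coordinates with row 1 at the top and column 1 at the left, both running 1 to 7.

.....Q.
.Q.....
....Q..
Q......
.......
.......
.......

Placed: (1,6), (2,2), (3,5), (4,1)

(1,6) attacks row 7 at column 6.
(2,2) attacks row 7 at column 2 and diagonals 7.
(3,5) attacks row 7 at column 5 and diagonals 1.
(4,1) attacks row 7 at column 1 and diagonals 4.
Attacked columns: {1, 2, 4, 5, 6, 7}. Safe: {3}.

1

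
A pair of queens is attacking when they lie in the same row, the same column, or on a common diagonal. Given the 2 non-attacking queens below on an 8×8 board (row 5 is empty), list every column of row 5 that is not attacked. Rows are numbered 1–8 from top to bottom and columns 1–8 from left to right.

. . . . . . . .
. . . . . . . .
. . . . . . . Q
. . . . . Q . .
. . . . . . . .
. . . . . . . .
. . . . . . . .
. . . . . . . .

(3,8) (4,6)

(3,8) attacks row 5 at column 8 and diagonals 6.
(4,6) attacks row 5 at column 6 and diagonals 5, 7.
Attacked columns: {5, 6, 7, 8}. Safe: {1, 2, 3, 4}.

columns 1, 2, 3, 4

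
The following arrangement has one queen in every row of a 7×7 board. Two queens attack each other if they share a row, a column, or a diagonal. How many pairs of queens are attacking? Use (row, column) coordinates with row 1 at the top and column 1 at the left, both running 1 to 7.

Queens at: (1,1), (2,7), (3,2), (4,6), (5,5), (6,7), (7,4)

Same column: (2,7)–(6,7) (column 7).
Same diagonal: (1,1)–(5,5) (|1−5| = |1−5| = 4); (4,6)–(5,5) (|4−5| = |6−5| = 1).
Total attacking pairs: 3.

3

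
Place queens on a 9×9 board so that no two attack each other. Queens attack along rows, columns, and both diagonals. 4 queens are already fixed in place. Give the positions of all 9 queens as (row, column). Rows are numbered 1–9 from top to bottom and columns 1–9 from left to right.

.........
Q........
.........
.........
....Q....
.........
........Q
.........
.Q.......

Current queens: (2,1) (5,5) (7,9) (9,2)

(1,7) (2,1) (3,4) (4,8) (5,5) (6,3) (7,9) (8,6) (9,2)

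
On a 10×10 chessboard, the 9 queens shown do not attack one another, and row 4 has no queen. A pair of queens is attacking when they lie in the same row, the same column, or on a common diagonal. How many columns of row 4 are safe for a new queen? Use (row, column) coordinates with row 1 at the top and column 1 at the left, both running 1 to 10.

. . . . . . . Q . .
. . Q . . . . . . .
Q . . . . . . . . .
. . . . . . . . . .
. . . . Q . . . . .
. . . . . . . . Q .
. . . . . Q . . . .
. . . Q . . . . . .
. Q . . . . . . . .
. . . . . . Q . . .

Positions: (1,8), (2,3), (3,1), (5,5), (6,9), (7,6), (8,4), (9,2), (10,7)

1

(1,8) attacks row 4 at column 8 and diagonals 5.
(2,3) attacks row 4 at column 3 and diagonals 1, 5.
(3,1) attacks row 4 at column 1 and diagonals 2.
(5,5) attacks row 4 at column 5 and diagonals 4, 6.
(6,9) attacks row 4 at column 9 and diagonals 7.
(7,6) attacks row 4 at column 6 and diagonals 3, 9.
(8,4) attacks row 4 at column 4 and diagonals 8.
(9,2) attacks row 4 at column 2 and diagonals 7.
(10,7) attacks row 4 at column 7 and diagonals 1.
Attacked columns: {1, 2, 3, 4, 5, 6, 7, 8, 9}. Safe: {10}.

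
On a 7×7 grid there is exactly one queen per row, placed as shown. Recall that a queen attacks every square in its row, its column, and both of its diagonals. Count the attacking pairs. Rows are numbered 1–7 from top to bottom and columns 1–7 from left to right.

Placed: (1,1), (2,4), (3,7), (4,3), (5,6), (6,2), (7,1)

2

Same column: (1,1)–(7,1) (column 1).
Same diagonal: (6,2)–(7,1) (|6−7| = |2−1| = 1).
Total attacking pairs: 2.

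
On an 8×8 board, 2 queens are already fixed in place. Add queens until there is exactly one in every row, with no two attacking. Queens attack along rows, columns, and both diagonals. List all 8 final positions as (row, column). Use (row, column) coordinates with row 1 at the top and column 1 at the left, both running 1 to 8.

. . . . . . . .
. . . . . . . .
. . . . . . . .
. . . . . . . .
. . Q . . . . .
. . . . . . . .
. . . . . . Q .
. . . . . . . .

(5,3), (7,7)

Row 1: attacked by (5,3)→{3,7}; (7,7)→{1,7}. Safe: 2, 4, 5, 6, 8. Place at column 2.
Row 2: attacked by (1,2)→{1,2,3}; (5,3)→{3,6}; (7,7)→{2,7}. Safe: 4, 5, 8. Place at column 4.
Row 3: attacked by (1,2)→{2,4}; (2,4)→{3,4,5}; (5,3)→{1,3,5}; (7,7)→{3,7}. Safe: 6, 8. Place at column 6.
Row 4: attacked by (1,2)→{2,5}; (2,4)→{2,4,6}; (3,6)→{5,6,7}; (5,3)→{2,3,4}; (7,7)→{4,7}. Safe: 1, 8. Place at column 8.
Row 6: attacked by (1,2)→{2,7}; (2,4)→{4,8}; (3,6)→{3,6}; (4,8)→{6,8}; (5,3)→{2,3,4}; (7,7)→{6,7,8}. Safe: 1, 5. Place at column 1.
Row 8: attacked by (1,2)→{2}; (2,4)→{4}; (3,6)→{1,6}; (4,8)→{4,8}; (5,3)→{3,6}; (6,1)→{1,3}; (7,7)→{6,7,8}. Safe: 5. Place at column 5.
Columns [2, 4, 6, 8, 3, 1, 7, 5], r−c [-1, -2, -3, -4, 2, 5, 0, 3], r+c [3, 6, 9, 12, 8, 7, 14, 13] are all distinct, so no two queens attack.

(1,2) (2,4) (3,6) (4,8) (5,3) (6,1) (7,7) (8,5)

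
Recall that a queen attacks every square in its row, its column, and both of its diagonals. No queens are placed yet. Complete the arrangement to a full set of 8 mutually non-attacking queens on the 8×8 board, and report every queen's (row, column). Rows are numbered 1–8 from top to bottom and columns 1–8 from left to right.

Row 1: Safe: 1, 2, 3, 4, 5, 6, 7, 8. Place at column 3.
Row 2: attacked by (1,3)→{2,3,4}. Safe: 1, 5, 6, 7, 8. Place at column 5.
Row 3: attacked by (1,3)→{1,3,5}; (2,5)→{4,5,6}. Safe: 2, 7, 8. Place at column 7.
Row 4: attacked by (1,3)→{3,6}; (2,5)→{3,5,7}; (3,7)→{6,7,8}. Safe: 1, 2, 4. Place at column 1.
Row 5: attacked by (1,3)→{3,7}; (2,5)→{2,5,8}; (3,7)→{5,7}; (4,1)→{1,2}. Safe: 4, 6. Place at column 4.
Row 6: attacked by (1,3)→{3,8}; (2,5)→{1,5}; (3,7)→{4,7}; (4,1)→{1,3}; (5,4)→{3,4,5}. Safe: 2, 6. Place at column 2.
Row 7: attacked by (1,3)→{3}; (2,5)→{5}; (3,7)→{3,7}; (4,1)→{1,4}; (5,4)→{2,4,6}; (6,2)→{1,2,3}. Safe: 8. Place at column 8.
Row 8: attacked by (1,3)→{3}; (2,5)→{5}; (3,7)→{2,7}; (4,1)→{1,5}; (5,4)→{1,4,7}; (6,2)→{2,4}; (7,8)→{7,8}. Safe: 6. Place at column 6.
Columns [3, 5, 7, 1, 4, 2, 8, 6], r−c [-2, -3, -4, 3, 1, 4, -1, 2], r+c [4, 7, 10, 5, 9, 8, 15, 14] are all distinct, so no two queens attack.

(1,3) (2,5) (3,7) (4,1) (5,4) (6,2) (7,8) (8,6)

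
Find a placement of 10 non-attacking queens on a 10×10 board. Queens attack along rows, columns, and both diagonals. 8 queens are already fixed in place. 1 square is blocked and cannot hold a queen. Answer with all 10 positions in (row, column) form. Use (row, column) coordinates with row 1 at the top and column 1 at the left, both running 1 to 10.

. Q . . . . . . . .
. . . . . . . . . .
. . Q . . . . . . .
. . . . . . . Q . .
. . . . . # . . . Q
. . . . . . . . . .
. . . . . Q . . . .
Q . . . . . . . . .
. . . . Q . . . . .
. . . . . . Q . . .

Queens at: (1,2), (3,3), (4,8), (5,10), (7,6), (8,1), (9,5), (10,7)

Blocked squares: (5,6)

Row 2: attacked by (1,2)→{1,2,3}; (3,3)→{2,3,4}; (4,8)→{6,8,10}; (5,10)→{7,10}; (7,6)→{1,6}; (8,1)→{1,7}; (9,5)→{5}; (10,7)→{7}. Safe: 9. Place at column 9.
Row 6: attacked by (1,2)→{2,7}; (2,9)→{5,9}; (3,3)→{3,6}; (4,8)→{6,8,10}; (5,10)→{9,10}; (7,6)→{5,6,7}; (8,1)→{1,3}; (9,5)→{2,5,8}; (10,7)→{3,7}. Safe: 4. Place at column 4.
Columns [2, 9, 3, 8, 10, 4, 6, 1, 5, 7], r−c [-1, -7, 0, -4, -5, 2, 1, 7, 4, 3], r+c [3, 11, 6, 12, 15, 10, 13, 9, 14, 17] are all distinct, so no two queens attack.

(1,2) (2,9) (3,3) (4,8) (5,10) (6,4) (7,6) (8,1) (9,5) (10,7)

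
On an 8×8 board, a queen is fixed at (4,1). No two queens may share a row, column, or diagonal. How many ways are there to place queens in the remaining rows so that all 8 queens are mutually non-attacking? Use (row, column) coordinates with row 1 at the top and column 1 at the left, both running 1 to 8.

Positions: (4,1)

18

Branch on row 1: col 2 → 2; col 3 → 4; col 5 → 5; col 6 → 4; col 7 → 2; col 8 → 1.
Sum: 2 + 4 + 5 + 4 + 2 + 1 = 18.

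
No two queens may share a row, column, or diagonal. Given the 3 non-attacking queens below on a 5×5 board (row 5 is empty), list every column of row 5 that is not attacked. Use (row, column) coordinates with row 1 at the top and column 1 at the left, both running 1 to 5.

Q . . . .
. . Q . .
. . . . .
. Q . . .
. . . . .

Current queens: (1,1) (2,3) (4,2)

(1,1) attacks row 5 at column 1 and diagonals 5.
(2,3) attacks row 5 at column 3.
(4,2) attacks row 5 at column 2 and diagonals 1, 3.
Attacked columns: {1, 2, 3, 5}. Safe: {4}.

columns 4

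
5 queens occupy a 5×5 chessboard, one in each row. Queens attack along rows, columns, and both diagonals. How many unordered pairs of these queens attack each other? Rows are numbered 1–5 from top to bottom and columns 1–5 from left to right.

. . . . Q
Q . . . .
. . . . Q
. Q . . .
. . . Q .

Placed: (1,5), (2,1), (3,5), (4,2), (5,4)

Same column: (1,5)–(3,5) (column 5).
Same diagonal: (1,5)–(4,2) (|1−4| = |5−2| = 3); (2,1)–(5,4) (|2−5| = |1−4| = 3).
Total attacking pairs: 3.

3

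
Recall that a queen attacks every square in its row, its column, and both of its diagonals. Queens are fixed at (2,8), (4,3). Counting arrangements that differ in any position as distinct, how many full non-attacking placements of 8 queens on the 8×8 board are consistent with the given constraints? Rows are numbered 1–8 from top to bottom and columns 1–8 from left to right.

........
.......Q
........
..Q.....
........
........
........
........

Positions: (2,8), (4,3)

2

Branch on row 1: col 1 → 0; col 2 → 0; col 4 → 2; col 5 → 0.
Sum: 0 + 0 + 2 + 0 = 2.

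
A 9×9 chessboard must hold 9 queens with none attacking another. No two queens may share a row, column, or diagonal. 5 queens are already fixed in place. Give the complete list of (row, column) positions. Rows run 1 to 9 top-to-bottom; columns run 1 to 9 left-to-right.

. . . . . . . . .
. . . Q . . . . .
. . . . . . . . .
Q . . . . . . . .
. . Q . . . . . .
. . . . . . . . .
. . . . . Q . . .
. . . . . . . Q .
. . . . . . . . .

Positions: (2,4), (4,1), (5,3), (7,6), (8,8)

Row 1: attacked by (2,4)→{3,4,5}; (4,1)→{1,4}; (5,3)→{3,7}; (7,6)→{6}; (8,8)→{1,8}. Safe: 2, 9. Place at column 2.
Row 3: attacked by (1,2)→{2,4}; (2,4)→{3,4,5}; (4,1)→{1,2}; (5,3)→{1,3,5}; (7,6)→{2,6}; (8,8)→{3,8}. Safe: 7, 9. Place at column 7.
Row 6: attacked by (1,2)→{2,7}; (2,4)→{4,8}; (3,7)→{4,7}; (4,1)→{1,3}; (5,3)→{2,3,4}; (7,6)→{5,6,7}; (8,8)→{6,8}. Safe: 9. Place at column 9.
Row 9: attacked by (1,2)→{2}; (2,4)→{4}; (3,7)→{1,7}; (4,1)→{1,6}; (5,3)→{3,7}; (6,9)→{6,9}; (7,6)→{4,6,8}; (8,8)→{7,8,9}. Safe: 5. Place at column 5.
Columns [2, 4, 7, 1, 3, 9, 6, 8, 5], r−c [-1, -2, -4, 3, 2, -3, 1, 0, 4], r+c [3, 6, 10, 5, 8, 15, 13, 16, 14] are all distinct, so no two queens attack.

(1,2) (2,4) (3,7) (4,1) (5,3) (6,9) (7,6) (8,8) (9,5)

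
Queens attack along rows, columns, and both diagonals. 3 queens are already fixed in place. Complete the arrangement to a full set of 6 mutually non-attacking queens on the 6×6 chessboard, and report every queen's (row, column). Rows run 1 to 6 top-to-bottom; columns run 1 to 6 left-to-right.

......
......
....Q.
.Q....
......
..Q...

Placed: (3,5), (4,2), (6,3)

(1,4) (2,1) (3,5) (4,2) (5,6) (6,3)

Row 1: attacked by (3,5)→{3,5}; (4,2)→{2,5}; (6,3)→{3}. Safe: 1, 4, 6. Place at column 4.
Row 2: attacked by (1,4)→{3,4,5}; (3,5)→{4,5,6}; (4,2)→{2,4}; (6,3)→{3}. Safe: 1. Place at column 1.
Row 5: attacked by (1,4)→{4}; (2,1)→{1,4}; (3,5)→{3,5}; (4,2)→{1,2,3}; (6,3)→{2,3,4}. Safe: 6. Place at column 6.
Columns [4, 1, 5, 2, 6, 3], r−c [-3, 1, -2, 2, -1, 3], r+c [5, 3, 8, 6, 11, 9] are all distinct, so no two queens attack.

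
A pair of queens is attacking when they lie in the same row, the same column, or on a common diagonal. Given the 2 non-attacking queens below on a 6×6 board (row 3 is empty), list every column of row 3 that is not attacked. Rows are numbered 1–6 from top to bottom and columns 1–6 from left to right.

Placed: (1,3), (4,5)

(1,3) attacks row 3 at column 3 and diagonals 1, 5.
(4,5) attacks row 3 at column 5 and diagonals 4, 6.
Attacked columns: {1, 3, 4, 5, 6}. Safe: {2}.

columns 2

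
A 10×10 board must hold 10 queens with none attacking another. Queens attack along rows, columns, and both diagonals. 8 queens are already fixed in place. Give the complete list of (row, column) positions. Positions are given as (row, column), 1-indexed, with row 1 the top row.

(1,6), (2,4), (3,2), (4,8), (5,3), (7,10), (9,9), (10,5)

(1,6) (2,4) (3,2) (4,8) (5,3) (6,7) (7,10) (8,1) (9,9) (10,5)

Row 6: attacked by (1,6)→{1,6}; (2,4)→{4,8}; (3,2)→{2,5}; (4,8)→{6,8,10}; (5,3)→{2,3,4}; (7,10)→{9,10}; (9,9)→{6,9}; (10,5)→{1,5,9}. Safe: 7. Place at column 7.
Row 8: attacked by (1,6)→{6}; (2,4)→{4,10}; (3,2)→{2,7}; (4,8)→{4,8}; (5,3)→{3,6}; (6,7)→{5,7,9}; (7,10)→{9,10}; (9,9)→{8,9,10}; (10,5)→{3,5,7}. Safe: 1. Place at column 1.
Columns [6, 4, 2, 8, 3, 7, 10, 1, 9, 5], r−c [-5, -2, 1, -4, 2, -1, -3, 7, 0, 5], r+c [7, 6, 5, 12, 8, 13, 17, 9, 18, 15] are all distinct, so no two queens attack.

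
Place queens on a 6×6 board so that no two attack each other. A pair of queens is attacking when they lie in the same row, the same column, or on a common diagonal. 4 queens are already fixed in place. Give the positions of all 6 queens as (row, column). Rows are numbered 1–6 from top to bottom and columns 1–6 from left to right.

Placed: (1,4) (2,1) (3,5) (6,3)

(1,4) (2,1) (3,5) (4,2) (5,6) (6,3)

Row 4: attacked by (1,4)→{1,4}; (2,1)→{1,3}; (3,5)→{4,5,6}; (6,3)→{1,3,5}. Safe: 2. Place at column 2.
Row 5: attacked by (1,4)→{4}; (2,1)→{1,4}; (3,5)→{3,5}; (4,2)→{1,2,3}; (6,3)→{2,3,4}. Safe: 6. Place at column 6.
Columns [4, 1, 5, 2, 6, 3], r−c [-3, 1, -2, 2, -1, 3], r+c [5, 3, 8, 6, 11, 9] are all distinct, so no two queens attack.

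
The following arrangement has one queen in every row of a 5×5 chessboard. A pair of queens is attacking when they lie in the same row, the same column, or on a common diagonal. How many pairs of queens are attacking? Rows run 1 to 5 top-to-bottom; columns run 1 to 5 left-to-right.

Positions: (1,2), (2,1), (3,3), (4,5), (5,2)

Same column: (1,2)–(5,2) (column 2).
Same diagonal: (1,2)–(2,1) (|1−2| = |2−1| = 1); (1,2)–(4,5) (|1−4| = |2−5| = 3).
Total attacking pairs: 3.

3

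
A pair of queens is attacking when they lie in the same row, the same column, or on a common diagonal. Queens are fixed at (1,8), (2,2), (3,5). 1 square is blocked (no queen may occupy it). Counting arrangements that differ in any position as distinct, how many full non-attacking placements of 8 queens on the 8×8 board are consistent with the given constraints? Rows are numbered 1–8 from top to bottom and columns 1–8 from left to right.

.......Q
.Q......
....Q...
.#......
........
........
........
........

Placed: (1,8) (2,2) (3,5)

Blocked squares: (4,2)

1

Branch on row 4: col 1 → 0; col 3 → 1; col 7 → 0.
Sum: 0 + 1 + 0 = 1.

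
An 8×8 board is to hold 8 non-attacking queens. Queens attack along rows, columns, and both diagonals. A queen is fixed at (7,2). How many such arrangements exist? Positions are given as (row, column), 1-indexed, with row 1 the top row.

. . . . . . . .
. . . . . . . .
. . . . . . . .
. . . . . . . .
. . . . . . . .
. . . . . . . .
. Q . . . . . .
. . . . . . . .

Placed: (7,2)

16

Branch on row 1: col 1 → 2; col 3 → 3; col 4 → 1; col 5 → 2; col 6 → 5; col 7 → 3.
Sum: 2 + 3 + 1 + 2 + 5 + 3 = 16.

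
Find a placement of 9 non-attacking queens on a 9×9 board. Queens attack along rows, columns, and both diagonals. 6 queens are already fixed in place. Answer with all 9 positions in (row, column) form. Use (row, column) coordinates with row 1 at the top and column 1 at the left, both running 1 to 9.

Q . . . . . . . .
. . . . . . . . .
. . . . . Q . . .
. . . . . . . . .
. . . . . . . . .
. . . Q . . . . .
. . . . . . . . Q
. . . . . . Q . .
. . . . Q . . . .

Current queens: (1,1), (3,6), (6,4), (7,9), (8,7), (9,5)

(1,1) (2,3) (3,6) (4,8) (5,2) (6,4) (7,9) (8,7) (9,5)

Row 2: attacked by (1,1)→{1,2}; (3,6)→{5,6,7}; (6,4)→{4,8}; (7,9)→{4,9}; (8,7)→{1,7}; (9,5)→{5}. Safe: 3. Place at column 3.
Row 4: attacked by (1,1)→{1,4}; (2,3)→{1,3,5}; (3,6)→{5,6,7}; (6,4)→{2,4,6}; (7,9)→{6,9}; (8,7)→{3,7}; (9,5)→{5}. Safe: 8. Place at column 8.
Row 5: attacked by (1,1)→{1,5}; (2,3)→{3,6}; (3,6)→{4,6,8}; (4,8)→{7,8,9}; (6,4)→{3,4,5}; (7,9)→{7,9}; (8,7)→{4,7}; (9,5)→{1,5,9}. Safe: 2. Place at column 2.
Columns [1, 3, 6, 8, 2, 4, 9, 7, 5], r−c [0, -1, -3, -4, 3, 2, -2, 1, 4], r+c [2, 5, 9, 12, 7, 10, 16, 15, 14] are all distinct, so no two queens attack.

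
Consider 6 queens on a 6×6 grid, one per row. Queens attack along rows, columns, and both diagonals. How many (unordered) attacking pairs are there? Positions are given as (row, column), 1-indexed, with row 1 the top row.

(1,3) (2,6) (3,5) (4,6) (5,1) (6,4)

Same column: (2,6)–(4,6) (column 6).
Same diagonal: (1,3)–(3,5) (|1−3| = |3−5| = 2); (1,3)–(4,6) (|1−4| = |3−6| = 3); (2,6)–(3,5) (|2−3| = |6−5| = 1); (3,5)–(4,6) (|3−4| = |5−6| = 1); (4,6)–(6,4) (|4−6| = |6−4| = 2).
Total attacking pairs: 6.

6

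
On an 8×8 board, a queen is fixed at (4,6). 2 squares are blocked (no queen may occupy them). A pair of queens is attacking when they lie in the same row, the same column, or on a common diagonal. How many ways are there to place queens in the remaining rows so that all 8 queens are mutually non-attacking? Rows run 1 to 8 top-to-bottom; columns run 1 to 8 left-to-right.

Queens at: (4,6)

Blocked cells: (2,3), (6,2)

7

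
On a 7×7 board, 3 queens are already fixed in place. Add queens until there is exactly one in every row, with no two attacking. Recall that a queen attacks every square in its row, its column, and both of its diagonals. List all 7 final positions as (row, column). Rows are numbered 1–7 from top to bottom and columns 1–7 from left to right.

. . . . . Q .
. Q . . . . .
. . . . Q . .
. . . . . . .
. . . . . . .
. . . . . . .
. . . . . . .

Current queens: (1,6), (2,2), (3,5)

(1,6) (2,2) (3,5) (4,1) (5,4) (6,7) (7,3)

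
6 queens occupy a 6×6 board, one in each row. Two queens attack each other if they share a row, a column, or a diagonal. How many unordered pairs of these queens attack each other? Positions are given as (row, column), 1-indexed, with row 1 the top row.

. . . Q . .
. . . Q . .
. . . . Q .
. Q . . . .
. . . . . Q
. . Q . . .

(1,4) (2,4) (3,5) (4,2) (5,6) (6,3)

3

Same column: (1,4)–(2,4) (column 4).
Same diagonal: (2,4)–(3,5) (|2−3| = |4−5| = 1); (2,4)–(4,2) (|2−4| = |4−2| = 2).
Total attacking pairs: 3.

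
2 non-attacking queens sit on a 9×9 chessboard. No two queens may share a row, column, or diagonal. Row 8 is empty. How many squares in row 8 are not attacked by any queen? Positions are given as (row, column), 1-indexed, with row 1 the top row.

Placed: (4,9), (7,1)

(4,9) attacks row 8 at column 9 and diagonals 5.
(7,1) attacks row 8 at column 1 and diagonals 2.
Attacked columns: {1, 2, 5, 9}. Safe: {3, 4, 6, 7, 8}.

5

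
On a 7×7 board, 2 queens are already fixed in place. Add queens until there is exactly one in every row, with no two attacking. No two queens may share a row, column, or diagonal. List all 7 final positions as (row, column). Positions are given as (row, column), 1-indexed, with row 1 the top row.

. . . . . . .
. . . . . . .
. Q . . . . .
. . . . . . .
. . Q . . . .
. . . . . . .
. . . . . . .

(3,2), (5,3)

(1,1) (2,5) (3,2) (4,6) (5,3) (6,7) (7,4)

Row 1: attacked by (3,2)→{2,4}; (5,3)→{3,7}. Safe: 1, 5, 6. Place at column 1.
Row 2: attacked by (1,1)→{1,2}; (3,2)→{1,2,3}; (5,3)→{3,6}. Safe: 4, 5, 7. Place at column 5.
Row 4: attacked by (1,1)→{1,4}; (2,5)→{3,5,7}; (3,2)→{1,2,3}; (5,3)→{2,3,4}. Safe: 6. Place at column 6.
Row 6: attacked by (1,1)→{1,6}; (2,5)→{1,5}; (3,2)→{2,5}; (4,6)→{4,6}; (5,3)→{2,3,4}. Safe: 7. Place at column 7.
Row 7: attacked by (1,1)→{1,7}; (2,5)→{5}; (3,2)→{2,6}; (4,6)→{3,6}; (5,3)→{1,3,5}; (6,7)→{6,7}. Safe: 4. Place at column 4.
Columns [1, 5, 2, 6, 3, 7, 4], r−c [0, -3, 1, -2, 2, -1, 3], r+c [2, 7, 5, 10, 8, 13, 11] are all distinct, so no two queens attack.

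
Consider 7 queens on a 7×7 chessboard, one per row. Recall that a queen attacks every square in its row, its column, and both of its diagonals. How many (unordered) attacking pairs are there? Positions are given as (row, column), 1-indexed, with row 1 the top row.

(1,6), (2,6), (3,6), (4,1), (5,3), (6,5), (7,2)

Same column: (1,6)–(2,6) (column 6); (1,6)–(3,6) (column 6); (2,6)–(3,6) (column 6).
Same diagonal: (2,6)–(5,3) (|2−5| = |6−3| = 3); (3,6)–(7,2) (|3−7| = |6−2| = 4).
Total attacking pairs: 5.

5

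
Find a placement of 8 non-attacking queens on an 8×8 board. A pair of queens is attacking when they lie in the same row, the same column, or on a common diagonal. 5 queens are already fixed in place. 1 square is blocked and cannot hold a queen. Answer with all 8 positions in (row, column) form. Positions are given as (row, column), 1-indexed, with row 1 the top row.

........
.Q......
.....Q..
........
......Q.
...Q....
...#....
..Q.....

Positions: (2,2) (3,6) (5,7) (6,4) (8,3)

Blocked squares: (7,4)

(1,5) (2,2) (3,6) (4,1) (5,7) (6,4) (7,8) (8,3)

Row 1: attacked by (2,2)→{1,2,3}; (3,6)→{4,6,8}; (5,7)→{3,7}; (6,4)→{4}; (8,3)→{3}. Safe: 5. Place at column 5.
Row 4: attacked by (1,5)→{2,5,8}; (2,2)→{2,4}; (3,6)→{5,6,7}; (5,7)→{6,7,8}; (6,4)→{2,4,6}; (8,3)→{3,7}. Safe: 1. Place at column 1.
Row 7: attacked by (1,5)→{5}; (2,2)→{2,7}; (3,6)→{2,6}; (4,1)→{1,4}; (5,7)→{5,7}; (6,4)→{3,4,5}; (8,3)→{2,3,4}. Blocked: 4. Safe: 8. Place at column 8.
Columns [5, 2, 6, 1, 7, 4, 8, 3], r−c [-4, 0, -3, 3, -2, 2, -1, 5], r+c [6, 4, 9, 5, 12, 10, 15, 11] are all distinct, so no two queens attack.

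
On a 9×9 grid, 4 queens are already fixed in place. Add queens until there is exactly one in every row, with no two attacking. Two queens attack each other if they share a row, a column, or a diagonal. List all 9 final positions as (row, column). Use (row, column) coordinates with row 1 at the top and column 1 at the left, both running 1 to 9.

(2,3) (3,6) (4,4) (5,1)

Row 1: attacked by (2,3)→{2,3,4}; (3,6)→{4,6,8}; (4,4)→{1,4,7}; (5,1)→{1,5}. Safe: 9. Place at column 9.
Row 6: attacked by (1,9)→{4,9}; (2,3)→{3,7}; (3,6)→{3,6,9}; (4,4)→{2,4,6}; (5,1)→{1,2}. Safe: 5, 8. Place at column 8.
Row 7: attacked by (1,9)→{3,9}; (2,3)→{3,8}; (3,6)→{2,6}; (4,4)→{1,4,7}; (5,1)→{1,3}; (6,8)→{7,8,9}. Safe: 5. Place at column 5.
Row 8: attacked by (1,9)→{2,9}; (2,3)→{3,9}; (3,6)→{1,6}; (4,4)→{4,8}; (5,1)→{1,4}; (6,8)→{6,8}; (7,5)→{4,5,6}. Safe: 7. Place at column 7.
Row 9: attacked by (1,9)→{1,9}; (2,3)→{3}; (3,6)→{6}; (4,4)→{4,9}; (5,1)→{1,5}; (6,8)→{5,8}; (7,5)→{3,5,7}; (8,7)→{6,7,8}. Safe: 2. Place at column 2.
Columns [9, 3, 6, 4, 1, 8, 5, 7, 2], r−c [-8, -1, -3, 0, 4, -2, 2, 1, 7], r+c [10, 5, 9, 8, 6, 14, 12, 15, 11] are all distinct, so no two queens attack.

(1,9) (2,3) (3,6) (4,4) (5,1) (6,8) (7,5) (8,7) (9,2)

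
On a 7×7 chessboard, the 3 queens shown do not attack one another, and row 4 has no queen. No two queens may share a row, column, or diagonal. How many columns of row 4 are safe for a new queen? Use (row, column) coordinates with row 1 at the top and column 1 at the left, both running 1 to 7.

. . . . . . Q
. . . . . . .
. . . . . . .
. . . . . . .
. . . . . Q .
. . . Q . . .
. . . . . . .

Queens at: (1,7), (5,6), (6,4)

(1,7) attacks row 4 at column 7 and diagonals 4.
(5,6) attacks row 4 at column 6 and diagonals 5, 7.
(6,4) attacks row 4 at column 4 and diagonals 2, 6.
Attacked columns: {2, 4, 5, 6, 7}. Safe: {1, 3}.

2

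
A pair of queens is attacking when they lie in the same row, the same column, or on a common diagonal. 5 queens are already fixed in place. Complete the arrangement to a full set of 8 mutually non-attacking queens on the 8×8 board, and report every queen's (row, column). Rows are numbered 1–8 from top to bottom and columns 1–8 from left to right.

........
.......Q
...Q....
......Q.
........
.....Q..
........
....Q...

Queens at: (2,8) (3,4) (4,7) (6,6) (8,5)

(1,3) (2,8) (3,4) (4,7) (5,1) (6,6) (7,2) (8,5)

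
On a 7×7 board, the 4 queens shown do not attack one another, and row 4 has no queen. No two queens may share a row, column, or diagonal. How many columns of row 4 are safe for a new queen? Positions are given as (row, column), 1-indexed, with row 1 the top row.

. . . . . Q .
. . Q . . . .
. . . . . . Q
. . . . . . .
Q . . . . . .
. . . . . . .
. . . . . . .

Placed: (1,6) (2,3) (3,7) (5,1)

1

(1,6) attacks row 4 at column 6 and diagonals 3.
(2,3) attacks row 4 at column 3 and diagonals 1, 5.
(3,7) attacks row 4 at column 7 and diagonals 6.
(5,1) attacks row 4 at column 1 and diagonals 2.
Attacked columns: {1, 2, 3, 5, 6, 7}. Safe: {4}.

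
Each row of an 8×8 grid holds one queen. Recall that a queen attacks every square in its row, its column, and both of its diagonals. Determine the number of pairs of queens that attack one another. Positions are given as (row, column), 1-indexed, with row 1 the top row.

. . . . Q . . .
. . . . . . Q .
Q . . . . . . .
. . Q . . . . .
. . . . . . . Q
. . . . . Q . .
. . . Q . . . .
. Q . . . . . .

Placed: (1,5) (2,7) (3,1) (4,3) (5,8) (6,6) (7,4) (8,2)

0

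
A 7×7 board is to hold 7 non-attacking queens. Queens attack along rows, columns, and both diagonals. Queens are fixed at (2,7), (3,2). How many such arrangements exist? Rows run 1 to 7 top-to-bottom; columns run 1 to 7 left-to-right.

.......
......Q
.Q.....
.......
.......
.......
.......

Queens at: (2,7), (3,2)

Branch on row 1: col 1 → 0; col 3 → 1; col 5 → 2.
Sum: 0 + 1 + 2 = 3.

3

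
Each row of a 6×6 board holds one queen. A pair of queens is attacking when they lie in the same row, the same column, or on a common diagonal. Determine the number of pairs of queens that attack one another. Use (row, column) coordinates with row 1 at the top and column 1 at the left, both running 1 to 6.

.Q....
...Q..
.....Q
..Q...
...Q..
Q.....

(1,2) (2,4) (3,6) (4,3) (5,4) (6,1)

Same column: (2,4)–(5,4) (column 4).
Same diagonal: (3,6)–(5,4) (|3−5| = |6−4| = 2); (4,3)–(5,4) (|4−5| = |3−4| = 1); (4,3)–(6,1) (|4−6| = |3−1| = 2).
Total attacking pairs: 4.

4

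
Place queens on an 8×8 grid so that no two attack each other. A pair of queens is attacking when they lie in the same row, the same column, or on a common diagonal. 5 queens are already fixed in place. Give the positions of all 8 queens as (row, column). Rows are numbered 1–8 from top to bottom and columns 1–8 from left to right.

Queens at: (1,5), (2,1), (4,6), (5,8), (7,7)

Row 3: attacked by (1,5)→{3,5,7}; (2,1)→{1,2}; (4,6)→{5,6,7}; (5,8)→{6,8}; (7,7)→{3,7}. Safe: 4. Place at column 4.
Row 6: attacked by (1,5)→{5}; (2,1)→{1,5}; (3,4)→{1,4,7}; (4,6)→{4,6,8}; (5,8)→{7,8}; (7,7)→{6,7,8}. Safe: 2, 3. Place at column 2.
Row 8: attacked by (1,5)→{5}; (2,1)→{1,7}; (3,4)→{4}; (4,6)→{2,6}; (5,8)→{5,8}; (6,2)→{2,4}; (7,7)→{6,7,8}. Safe: 3. Place at column 3.
Columns [5, 1, 4, 6, 8, 2, 7, 3], r−c [-4, 1, -1, -2, -3, 4, 0, 5], r+c [6, 3, 7, 10, 13, 8, 14, 11] are all distinct, so no two queens attack.

(1,5) (2,1) (3,4) (4,6) (5,8) (6,2) (7,7) (8,3)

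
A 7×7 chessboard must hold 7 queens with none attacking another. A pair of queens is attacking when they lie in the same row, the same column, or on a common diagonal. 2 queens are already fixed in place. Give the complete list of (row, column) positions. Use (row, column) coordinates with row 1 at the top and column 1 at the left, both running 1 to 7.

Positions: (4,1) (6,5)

(1,2) (2,4) (3,6) (4,1) (5,3) (6,5) (7,7)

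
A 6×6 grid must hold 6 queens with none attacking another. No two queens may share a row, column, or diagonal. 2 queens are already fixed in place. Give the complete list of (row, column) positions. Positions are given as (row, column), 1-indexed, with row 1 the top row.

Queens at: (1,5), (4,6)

Row 2: attacked by (1,5)→{4,5,6}; (4,6)→{4,6}. Safe: 1, 2, 3. Place at column 3.
Row 3: attacked by (1,5)→{3,5}; (2,3)→{2,3,4}; (4,6)→{5,6}. Safe: 1. Place at column 1.
Row 5: attacked by (1,5)→{1,5}; (2,3)→{3,6}; (3,1)→{1,3}; (4,6)→{5,6}. Safe: 2, 4. Place at column 4.
Row 6: attacked by (1,5)→{5}; (2,3)→{3}; (3,1)→{1,4}; (4,6)→{4,6}; (5,4)→{3,4,5}. Safe: 2. Place at column 2.
Columns [5, 3, 1, 6, 4, 2], r−c [-4, -1, 2, -2, 1, 4], r+c [6, 5, 4, 10, 9, 8] are all distinct, so no two queens attack.

(1,5) (2,3) (3,1) (4,6) (5,4) (6,2)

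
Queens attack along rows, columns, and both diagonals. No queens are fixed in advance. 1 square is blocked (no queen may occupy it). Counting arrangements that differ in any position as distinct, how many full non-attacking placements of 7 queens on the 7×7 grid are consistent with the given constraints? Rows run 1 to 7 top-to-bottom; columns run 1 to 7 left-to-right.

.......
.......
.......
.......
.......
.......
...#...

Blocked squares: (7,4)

Branch on row 1: col 1 → 3; col 2 → 6; col 3 → 5; col 4 → 6; col 5 → 5; col 6 → 6; col 7 → 3.
Sum: 3 + 6 + 5 + 6 + 5 + 6 + 3 = 34.

34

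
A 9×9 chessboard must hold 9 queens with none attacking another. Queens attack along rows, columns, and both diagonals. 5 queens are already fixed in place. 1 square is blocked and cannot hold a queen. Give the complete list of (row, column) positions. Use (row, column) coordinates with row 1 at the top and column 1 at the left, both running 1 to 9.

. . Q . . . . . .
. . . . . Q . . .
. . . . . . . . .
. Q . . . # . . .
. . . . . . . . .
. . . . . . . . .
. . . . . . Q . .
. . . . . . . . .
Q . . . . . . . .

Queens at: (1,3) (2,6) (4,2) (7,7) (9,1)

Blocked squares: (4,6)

(1,3) (2,6) (3,8) (4,2) (5,4) (6,9) (7,7) (8,5) (9,1)

Row 3: attacked by (1,3)→{1,3,5}; (2,6)→{5,6,7}; (4,2)→{1,2,3}; (7,7)→{3,7}; (9,1)→{1,7}. Safe: 4, 8, 9. Place at column 8.
Row 5: attacked by (1,3)→{3,7}; (2,6)→{3,6,9}; (3,8)→{6,8}; (4,2)→{1,2,3}; (7,7)→{5,7,9}; (9,1)→{1,5}. Safe: 4. Place at column 4.
Row 6: attacked by (1,3)→{3,8}; (2,6)→{2,6}; (3,8)→{5,8}; (4,2)→{2,4}; (5,4)→{3,4,5}; (7,7)→{6,7,8}; (9,1)→{1,4}. Safe: 9. Place at column 9.
Row 8: attacked by (1,3)→{3}; (2,6)→{6}; (3,8)→{3,8}; (4,2)→{2,6}; (5,4)→{1,4,7}; (6,9)→{7,9}; (7,7)→{6,7,8}; (9,1)→{1,2}. Safe: 5. Place at column 5.
Columns [3, 6, 8, 2, 4, 9, 7, 5, 1], r−c [-2, -4, -5, 2, 1, -3, 0, 3, 8], r+c [4, 8, 11, 6, 9, 15, 14, 13, 10] are all distinct, so no two queens attack.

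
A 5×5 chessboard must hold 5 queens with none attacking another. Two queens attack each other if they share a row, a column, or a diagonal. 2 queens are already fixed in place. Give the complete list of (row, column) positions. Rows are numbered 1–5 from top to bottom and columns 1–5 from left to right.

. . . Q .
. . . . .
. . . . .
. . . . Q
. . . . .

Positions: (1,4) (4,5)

Row 2: attacked by (1,4)→{3,4,5}; (4,5)→{3,5}. Safe: 1, 2. Place at column 1.
Row 3: attacked by (1,4)→{2,4}; (2,1)→{1,2}; (4,5)→{4,5}. Safe: 3. Place at column 3.
Row 5: attacked by (1,4)→{4}; (2,1)→{1,4}; (3,3)→{1,3,5}; (4,5)→{4,5}. Safe: 2. Place at column 2.
Columns [4, 1, 3, 5, 2], r−c [-3, 1, 0, -1, 3], r+c [5, 3, 6, 9, 7] are all distinct, so no two queens attack.

(1,4) (2,1) (3,3) (4,5) (5,2)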